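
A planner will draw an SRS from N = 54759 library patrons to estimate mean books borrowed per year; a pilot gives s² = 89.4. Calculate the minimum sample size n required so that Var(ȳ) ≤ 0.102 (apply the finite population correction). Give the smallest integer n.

863

Without fpc, n₀ = s²/D = 89.4/0.102 = 876.4706.
With fpc, (1 − n/N)·s²/n ≤ D requires n ≥ n₀/(1 + n₀/N) = 876.4706/(1 + 876.4706/54759) = 862.6628.
Rounding up, n = 863.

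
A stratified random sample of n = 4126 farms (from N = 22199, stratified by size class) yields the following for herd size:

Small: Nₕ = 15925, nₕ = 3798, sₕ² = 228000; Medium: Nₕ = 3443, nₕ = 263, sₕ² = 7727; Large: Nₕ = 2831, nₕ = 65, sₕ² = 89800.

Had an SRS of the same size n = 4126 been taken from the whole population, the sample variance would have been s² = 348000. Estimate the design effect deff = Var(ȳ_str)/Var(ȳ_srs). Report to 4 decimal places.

0.6718

Var(ȳ_str) = Σ Wₕ²(1−fₕ)sₕ²/nₕ with Wₕ = Nₕ/22199:
  Small: (15925/22199)²·(1−3798/15925)·228000/3798 = 23.52588
  Medium: (3443/22199)²·(1−263/3443)·7727/263 = 0.65275842
  Large: (2831/22199)²·(1−65/2831)·89800/65 = 21.952713
  → Var(ȳ_str) = 46.131351.
Var(ȳ_srs) = (1 − 4126/22199)·348000/4126 = 68.666808.
deff = 46.131351 / 68.666808 = 0.6718.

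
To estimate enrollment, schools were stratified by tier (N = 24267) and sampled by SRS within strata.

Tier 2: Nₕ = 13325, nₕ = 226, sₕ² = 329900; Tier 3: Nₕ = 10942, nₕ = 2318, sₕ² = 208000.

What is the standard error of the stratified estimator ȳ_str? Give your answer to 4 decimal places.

Var(ȳ_str) = Σₕ Wₕ²(1 − fₕ)sₕ²/nₕ with Wₕ = Nₕ/N, N = 24267.
Tier 2: Wₕ = 0.54909960; term = 0.54909960²·(1 − 0.01696060)·329900/226 = 432.66031.
Tier 3: Wₕ = 0.45090040; term = 0.45090040²·(1 − 0.21184427)·208000/2318 = 14.378818.
Sum = 447.03913.
SE = √(447.03913) = 21.1433.

21.1433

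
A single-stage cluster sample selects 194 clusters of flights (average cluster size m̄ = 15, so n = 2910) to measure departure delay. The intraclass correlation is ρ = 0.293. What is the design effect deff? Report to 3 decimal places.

deff = 1 + (15 − 1)·0.293 = 1 + 4.102 = 5.102.

5.102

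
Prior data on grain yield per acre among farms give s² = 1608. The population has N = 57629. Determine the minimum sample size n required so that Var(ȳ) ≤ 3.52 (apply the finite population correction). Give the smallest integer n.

454

Without fpc, n₀ = s²/D = 1608/3.52 = 456.8182.
With fpc, (1 − n/N)·s²/n ≤ D requires n ≥ n₀/(1 + n₀/N) = 456.8182/(1 + 456.8182/57629) = 453.2255.
Rounding up, n = 454.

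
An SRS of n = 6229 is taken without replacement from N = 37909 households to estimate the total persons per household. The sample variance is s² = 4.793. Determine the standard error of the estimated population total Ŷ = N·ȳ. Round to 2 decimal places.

Var(Ŷ) = N²·Var(ȳ) = N²·(1 − n/N)·s²/n.
f = 6229/37909 = 0.16431454; Var(ȳ) = 0.83568546·4.793/6229 = 6.4303105 × 10^-4.
Var(Ŷ) = 37909² · (6.4303105 × 10^-4) = 924094.96.
SE(Ŷ) = √(924094.96) = 961.30.

961.30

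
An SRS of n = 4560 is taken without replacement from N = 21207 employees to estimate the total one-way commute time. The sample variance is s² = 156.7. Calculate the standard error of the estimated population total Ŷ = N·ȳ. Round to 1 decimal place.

Var(Ŷ) = N²·Var(ȳ) = N²·(1 − n/N)·s²/n.
f = 4560/21207 = 0.21502334; Var(ȳ) = 0.78497666·156.7/4560 = 0.026974965.
Var(Ŷ) = 21207² · 0.026974965 = 1.2131636 × 10^7.
SE(Ŷ) = √(1.2131636 × 10^7) = 3483.0.

3483.0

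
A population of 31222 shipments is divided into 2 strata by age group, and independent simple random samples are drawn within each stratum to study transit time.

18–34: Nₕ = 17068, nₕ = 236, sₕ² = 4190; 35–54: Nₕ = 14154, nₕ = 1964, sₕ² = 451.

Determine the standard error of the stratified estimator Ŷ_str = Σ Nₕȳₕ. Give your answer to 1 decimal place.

Var(Ŷ_str) = Σₕ Nₕ²(1 − fₕ)sₕ²/nₕ.
18–34: 17068²·(1 − 236/17068)·4190/236 = 5.1005895 × 10^9.
35–54: 14154²·(1 − 1964/14154)·451/1964 = 3.9620318 × 10^7.
Sum = 5.1402098 × 10^9.
SE = √(5.1402098 × 10^9) = 71695.3.

71695.3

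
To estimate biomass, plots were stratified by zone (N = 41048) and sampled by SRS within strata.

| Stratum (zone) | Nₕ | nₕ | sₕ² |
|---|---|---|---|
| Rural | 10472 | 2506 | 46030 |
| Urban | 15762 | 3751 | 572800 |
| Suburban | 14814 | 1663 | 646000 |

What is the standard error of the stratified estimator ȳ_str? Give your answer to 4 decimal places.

Var(ȳ_str) = Σₕ Wₕ²(1 − fₕ)sₕ²/nₕ with Wₕ = Nₕ/N, N = 41048.
Rural: Wₕ = 0.25511596; term = 0.25511596²·(1 − 0.23930481)·46030/2506 = 0.90938093.
Urban: Wₕ = 0.38398948; term = 0.38398948²·(1 − 0.23797741)·572800/3751 = 17.157833.
Suburban: Wₕ = 0.36089456; term = 0.36089456²·(1 − 0.11225867)·646000/1663 = 44.914584.
Sum = 62.981798.
SE = √(62.981798) = 7.9361.

7.9361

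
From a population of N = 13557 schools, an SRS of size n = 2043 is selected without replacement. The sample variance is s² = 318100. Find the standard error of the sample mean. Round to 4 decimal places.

11.4995

Under SRS without replacement, Var(ȳ) = (1 − f)·s²/n with f = n/N = 2043/13557 = 0.15069706.
Var(ȳ) = (1 − 0.15069706)·318100/2043 = 0.84930294·155.7024 = 132.23851.
SE(ȳ) = √(132.23851) = 11.4995.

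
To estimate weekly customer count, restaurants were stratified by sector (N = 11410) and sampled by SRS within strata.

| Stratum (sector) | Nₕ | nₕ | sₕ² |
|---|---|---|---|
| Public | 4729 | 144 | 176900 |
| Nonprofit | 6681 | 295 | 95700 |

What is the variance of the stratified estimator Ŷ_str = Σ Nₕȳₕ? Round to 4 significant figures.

4.048 × 10^10

Var(Ŷ_str) = Σₕ Nₕ²(1 − fₕ)sₕ²/nₕ.
Public: 4729²·(1 − 144/4729)·176900/144 = 2.6636306 × 10^10.
Nonprofit: 6681²·(1 − 295/6681)·95700/295 = 1.3840772 × 10^10.
Sum = 4.0477078 × 10^10.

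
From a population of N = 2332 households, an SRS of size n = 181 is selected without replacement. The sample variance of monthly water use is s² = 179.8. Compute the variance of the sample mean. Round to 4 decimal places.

Under SRS without replacement, Var(ȳ) = (1 − f)·s²/n with f = n/N = 181/2332 = 0.07761578.
Var(ȳ) = (1 − 0.07761578)·179.8/181 = 0.92238422·0.99337017 = 0.91626897.

0.9163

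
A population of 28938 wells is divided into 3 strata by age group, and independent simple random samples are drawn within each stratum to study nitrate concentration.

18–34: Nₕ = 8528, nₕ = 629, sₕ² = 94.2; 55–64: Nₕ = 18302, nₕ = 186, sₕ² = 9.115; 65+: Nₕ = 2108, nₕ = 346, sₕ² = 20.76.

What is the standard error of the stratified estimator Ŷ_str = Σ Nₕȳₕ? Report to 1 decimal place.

Var(Ŷ_str) = Σₕ Nₕ²(1 − fₕ)sₕ²/nₕ.
18–34: 8528²·(1 − 629/8528)·94.2/629 = 1.0088337 × 10^7.
55–64: 18302²·(1 − 186/18302)·9.115/186 = 1.6248175 × 10^7.
65+: 2108²·(1 − 346/2108)·20.76/346 = 222857.76.
Sum = 2.655937 × 10^7.
SE = √(2.655937 × 10^7) = 5153.6.

5153.6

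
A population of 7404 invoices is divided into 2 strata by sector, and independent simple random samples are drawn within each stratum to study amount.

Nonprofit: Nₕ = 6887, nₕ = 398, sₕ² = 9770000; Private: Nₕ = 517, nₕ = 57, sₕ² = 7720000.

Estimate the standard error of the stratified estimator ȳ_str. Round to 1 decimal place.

Var(ȳ_str) = Σₕ Wₕ²(1 − fₕ)sₕ²/nₕ with Wₕ = Nₕ/N, N = 7404.
Nonprofit: Wₕ = 0.93017288; term = 0.93017288²·(1 − 0.05779004)·9770000/398 = 20011.817.
Private: Wₕ = 0.06982712; term = 0.06982712²·(1 − 0.11025145)·7720000/57 = 587.56782.
Sum = 20599.385.
SE = √(20599.385) = 143.5.

143.5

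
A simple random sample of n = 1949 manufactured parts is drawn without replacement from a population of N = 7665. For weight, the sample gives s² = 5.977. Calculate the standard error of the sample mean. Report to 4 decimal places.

0.0478

Under SRS without replacement, Var(ȳ) = (1 − f)·s²/n with f = n/N = 1949/7665 = 0.25427267.
Var(ȳ) = (1 − 0.25427267)·5.977/1949 = 0.74572733·0.0030667009 = 0.0022869227.
SE(ȳ) = √(0.0022869227) = 0.0478.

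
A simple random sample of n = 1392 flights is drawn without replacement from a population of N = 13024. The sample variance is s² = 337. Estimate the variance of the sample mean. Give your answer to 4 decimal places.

0.2162

Under SRS without replacement, Var(ȳ) = (1 − f)·s²/n with f = n/N = 1392/13024 = 0.10687961.
Var(ȳ) = (1 − 0.10687961)·337/1392 = 0.89312039·0.2420977 = 0.21622239.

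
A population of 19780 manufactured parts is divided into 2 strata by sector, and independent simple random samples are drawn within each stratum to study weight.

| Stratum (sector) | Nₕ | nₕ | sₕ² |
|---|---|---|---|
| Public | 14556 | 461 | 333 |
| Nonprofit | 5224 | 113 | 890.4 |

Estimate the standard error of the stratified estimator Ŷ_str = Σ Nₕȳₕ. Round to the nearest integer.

18936

Var(Ŷ_str) = Σₕ Nₕ²(1 − fₕ)sₕ²/nₕ.
Public: 14556²·(1 − 461/14556)·333/461 = 1.4820076 × 10^8.
Nonprofit: 5224²·(1 − 113/5224)·890.4/113 = 2.1038548 × 10^8.
Sum = 3.5858624 × 10^8.
SE = √(3.5858624 × 10^8) = 18936.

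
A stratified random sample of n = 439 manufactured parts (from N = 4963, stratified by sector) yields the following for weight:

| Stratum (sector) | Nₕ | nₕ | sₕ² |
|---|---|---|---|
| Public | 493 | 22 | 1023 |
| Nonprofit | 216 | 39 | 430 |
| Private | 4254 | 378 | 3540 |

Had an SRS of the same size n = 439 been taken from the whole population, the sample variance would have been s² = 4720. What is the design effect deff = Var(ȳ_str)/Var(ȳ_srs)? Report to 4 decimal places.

Var(ȳ_str) = Σ Wₕ²(1−fₕ)sₕ²/nₕ with Wₕ = Nₕ/4963:
  Public: (493/4963)²·(1−22/493)·1023/22 = 0.43836132
  Nonprofit: (216/4963)²·(1−39/216)·430/39 = 0.017113637
  Private: (4254/4963)²·(1−378/4254)·3540/378 = 6.2690851
  → Var(ȳ_str) = 6.7245601.
Var(ȳ_srs) = (1 − 439/4963)·4720/439 = 9.8006707.
deff = 6.7245601 / 9.8006707 = 0.6861.

0.6861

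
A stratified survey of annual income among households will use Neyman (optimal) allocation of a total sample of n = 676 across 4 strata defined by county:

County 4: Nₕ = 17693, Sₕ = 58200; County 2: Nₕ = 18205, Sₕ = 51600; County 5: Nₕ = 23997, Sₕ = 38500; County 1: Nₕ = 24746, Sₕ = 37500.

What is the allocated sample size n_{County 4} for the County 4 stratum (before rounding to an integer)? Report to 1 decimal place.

182.2

Neyman allocation: nₕ = n·NₕSₕ / Σⱼ NⱼSⱼ.
Σ NⱼSⱼ = 17693·58200 + 18205·51600 + 23997·38500 + 24746·37500 = 3.8209701 × 10^9.
n_{County 4} = 676·17693·58200 / (3.8209701 × 10^9) = 182.2.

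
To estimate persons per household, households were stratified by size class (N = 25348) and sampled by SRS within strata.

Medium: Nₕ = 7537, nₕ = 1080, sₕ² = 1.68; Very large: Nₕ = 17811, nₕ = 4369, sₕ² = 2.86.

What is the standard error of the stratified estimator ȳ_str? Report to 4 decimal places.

0.0190

Var(ȳ_str) = Σₕ Wₕ²(1 − fₕ)sₕ²/nₕ with Wₕ = Nₕ/N, N = 25348.
Medium: Wₕ = 0.29734101; term = 0.29734101²·(1 − 0.14329309)·1.68/1080 = 1.1782228 × 10^-4.
Very large: Wₕ = 0.70265899; term = 0.70265899²·(1 − 0.24529785)·2.86/4369 = 2.4392077 × 10^-4.
Sum = 3.6174305 × 10^-4.
SE = √(3.6174305 × 10^-4) = 0.0190.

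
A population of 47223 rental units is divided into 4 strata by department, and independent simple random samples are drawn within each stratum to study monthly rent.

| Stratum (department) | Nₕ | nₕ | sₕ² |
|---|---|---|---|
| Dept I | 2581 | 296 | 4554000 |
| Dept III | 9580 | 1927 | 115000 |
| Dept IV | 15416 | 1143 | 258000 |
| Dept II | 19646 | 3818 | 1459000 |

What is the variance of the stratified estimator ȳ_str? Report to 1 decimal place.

118.2

Var(ȳ_str) = Σₕ Wₕ²(1 − fₕ)sₕ²/nₕ with Wₕ = Nₕ/N, N = 47223.
Dept I: Wₕ = 0.05465557; term = 0.05465557²·(1 − 0.11468423)·4554000/296 = 40.688191.
Dept III: Wₕ = 0.20286725; term = 0.20286725²·(1 − 0.20114823)·115000/1927 = 1.9620325.
Dept IV: Wₕ = 0.32645109; term = 0.32645109²·(1 − 0.07414375)·258000/1143 = 22.271696.
Dept II: Wₕ = 0.41602609; term = 0.41602609²·(1 − 0.19433981)·1459000/3818 = 53.285912.
Sum = 118.20783.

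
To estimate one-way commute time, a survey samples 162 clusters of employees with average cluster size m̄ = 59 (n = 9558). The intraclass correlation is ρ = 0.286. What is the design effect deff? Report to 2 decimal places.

deff = 1 + (59 − 1)·0.286 = 1 + 16.588 = 17.588.

17.59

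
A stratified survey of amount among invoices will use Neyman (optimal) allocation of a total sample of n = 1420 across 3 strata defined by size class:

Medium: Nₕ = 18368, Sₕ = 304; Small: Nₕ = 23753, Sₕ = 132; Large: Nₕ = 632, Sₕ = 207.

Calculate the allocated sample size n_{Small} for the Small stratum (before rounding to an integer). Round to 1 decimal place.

503.1

Neyman allocation: nₕ = n·NₕSₕ / Σⱼ NⱼSⱼ.
Σ NⱼSⱼ = 18368·304 + 23753·132 + 632·207 = 8.850092 × 10^6.
n_{Small} = 1420·23753·132 / (8.850092 × 10^6) = 503.1.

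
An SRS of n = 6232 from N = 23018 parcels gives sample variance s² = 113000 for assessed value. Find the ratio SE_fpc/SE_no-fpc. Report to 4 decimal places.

f = n/N = 6232/23018 = 0.27074463.
SE_no-fpc = √(s²/n) = 4.2581945; SE_fpc = √((1−f)s²/n) = 3.636347.
Ratio = √(1−f) = 0.85396450.

0.8540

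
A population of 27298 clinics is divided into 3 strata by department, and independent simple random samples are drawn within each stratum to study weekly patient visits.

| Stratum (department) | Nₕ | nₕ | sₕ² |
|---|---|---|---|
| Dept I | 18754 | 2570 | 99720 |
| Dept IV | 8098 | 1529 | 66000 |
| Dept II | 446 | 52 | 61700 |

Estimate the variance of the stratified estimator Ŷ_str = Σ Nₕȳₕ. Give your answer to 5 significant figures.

1.4282 × 10^10

Var(Ŷ_str) = Σₕ Nₕ²(1 − fₕ)sₕ²/nₕ.
Dept I: 18754²·(1 − 2570/18754)·99720/2570 = 1.1776844 × 10^10.
Dept IV: 8098²·(1 − 1529/8098)·66000/1529 = 2.2962199 × 10^9.
Dept II: 446²·(1 − 52/446)·61700/52 = 2.0850328 × 10^8.
Sum = 1.4281567 × 10^10.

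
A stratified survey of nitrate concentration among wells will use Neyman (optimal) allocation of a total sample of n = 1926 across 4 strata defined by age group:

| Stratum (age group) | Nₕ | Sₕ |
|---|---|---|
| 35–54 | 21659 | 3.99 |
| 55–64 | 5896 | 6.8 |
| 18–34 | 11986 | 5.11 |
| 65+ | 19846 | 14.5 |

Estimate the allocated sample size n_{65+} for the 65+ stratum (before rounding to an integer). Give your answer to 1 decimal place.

1165.5

Neyman allocation: nₕ = n·NₕSₕ / Σⱼ NⱼSⱼ.
Σ NⱼSⱼ = 21659·3.99 + 5896·6.8 + 11986·5.11 + 19846·14.5 = 475527.67.
n_{65+} = 1926·19846·14.5 / 475527.67 = 1165.5.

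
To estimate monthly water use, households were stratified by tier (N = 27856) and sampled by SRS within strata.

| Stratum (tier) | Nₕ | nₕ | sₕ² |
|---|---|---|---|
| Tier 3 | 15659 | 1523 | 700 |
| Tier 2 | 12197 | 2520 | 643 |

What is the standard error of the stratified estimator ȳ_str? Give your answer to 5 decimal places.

Var(ȳ_str) = Σₕ Wₕ²(1 − fₕ)sₕ²/nₕ with Wₕ = Nₕ/N, N = 27856.
Tier 3: Wₕ = 0.56214101; term = 0.56214101²·(1 − 0.09726036)·700/1523 = 0.13111464.
Tier 2: Wₕ = 0.43785899; term = 0.43785899²·(1 − 0.20660818)·643/2520 = 0.03881206.
Sum = 0.1699267.
SE = √(0.1699267) = 0.41222.

0.41222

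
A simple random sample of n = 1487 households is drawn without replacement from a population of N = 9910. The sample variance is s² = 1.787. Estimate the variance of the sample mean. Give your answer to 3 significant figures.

Under SRS without replacement, Var(ȳ) = (1 − f)·s²/n with f = n/N = 1487/9910 = 0.15005045.
Var(ȳ) = (1 − 0.15005045)·1.787/1487 = 0.84994955·0.0012017485 = 0.0010214256.

0.00102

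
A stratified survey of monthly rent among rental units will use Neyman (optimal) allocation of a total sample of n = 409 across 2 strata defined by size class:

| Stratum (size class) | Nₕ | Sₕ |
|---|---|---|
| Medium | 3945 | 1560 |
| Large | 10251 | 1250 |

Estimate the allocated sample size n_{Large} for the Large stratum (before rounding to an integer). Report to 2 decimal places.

Neyman allocation: nₕ = n·NₕSₕ / Σⱼ NⱼSⱼ.
Σ NⱼSⱼ = 3945·1560 + 10251·1250 = 1.896795 × 10^7.
n_{Large} = 409·10251·1250 / (1.896795 × 10^7) = 276.30.

276.30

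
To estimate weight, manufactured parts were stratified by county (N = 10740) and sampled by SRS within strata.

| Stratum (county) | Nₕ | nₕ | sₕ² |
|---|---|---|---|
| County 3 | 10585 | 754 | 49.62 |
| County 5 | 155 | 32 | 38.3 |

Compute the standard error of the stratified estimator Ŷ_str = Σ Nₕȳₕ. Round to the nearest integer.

Var(Ŷ_str) = Σₕ Nₕ²(1 − fₕ)sₕ²/nₕ.
County 3: 10585²·(1 − 754/10585)·49.62/754 = 6.8481612 × 10^6.
County 5: 155²·(1 − 32/155)·38.3/32 = 22818.422.
Sum = 6.8709796 × 10^6.
SE = √(6.8709796 × 10^6) = 2621.

2621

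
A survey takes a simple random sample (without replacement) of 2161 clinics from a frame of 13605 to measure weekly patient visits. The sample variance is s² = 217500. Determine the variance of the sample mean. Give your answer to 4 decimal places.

84.6611

Under SRS without replacement, Var(ȳ) = (1 − f)·s²/n with f = n/N = 2161/13605 = 0.15883866.
Var(ȳ) = (1 − 0.15883866)·217500/2161 = 0.84116134·100.64785 = 84.661079.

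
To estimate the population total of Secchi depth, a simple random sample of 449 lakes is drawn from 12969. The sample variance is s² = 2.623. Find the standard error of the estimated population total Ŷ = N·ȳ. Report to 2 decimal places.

973.94

Var(Ŷ) = N²·Var(ȳ) = N²·(1 − n/N)·s²/n.
f = 449/12969 = 0.03462102; Var(ȳ) = 0.96537898·2.623/449 = 0.0056396193.
Var(Ŷ) = 12969² · 0.0056396193 = 948555.55.
SE(Ŷ) = √(948555.55) = 973.94.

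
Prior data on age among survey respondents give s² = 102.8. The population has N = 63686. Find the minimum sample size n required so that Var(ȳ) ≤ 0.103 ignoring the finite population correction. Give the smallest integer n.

Without fpc, n₀ = s²/D = 102.8/0.103 = 998.0583.
Rounding up, n = 999.

999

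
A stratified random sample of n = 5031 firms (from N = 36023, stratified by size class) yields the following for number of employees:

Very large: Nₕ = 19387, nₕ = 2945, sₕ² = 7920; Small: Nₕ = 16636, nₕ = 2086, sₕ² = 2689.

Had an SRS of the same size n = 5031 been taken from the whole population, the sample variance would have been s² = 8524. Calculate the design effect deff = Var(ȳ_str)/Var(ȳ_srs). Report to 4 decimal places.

0.6182

Var(ȳ_str) = Σ Wₕ²(1−fₕ)sₕ²/nₕ with Wₕ = Nₕ/36023:
  Very large: (19387/36023)²·(1−2945/19387)·7920/2945 = 0.66061036
  Small: (16636/36023)²·(1−2086/16636)·2689/2086 = 0.24045214
  → Var(ȳ_str) = 0.9010625.
Var(ȳ_srs) = (1 − 5031/36023)·8524/5031 = 1.4576688.
deff = 0.9010625 / 1.4576688 = 0.6182.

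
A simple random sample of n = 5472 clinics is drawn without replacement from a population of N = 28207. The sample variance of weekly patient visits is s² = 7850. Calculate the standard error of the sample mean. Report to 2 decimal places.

1.08

Under SRS without replacement, Var(ȳ) = (1 − f)·s²/n with f = n/N = 5472/28207 = 0.19399440.
Var(ȳ) = (1 − 0.19399440)·7850/5472 = 0.80600560·1.434576 = 1.1562763.
SE(ȳ) = √(1.1562763) = 1.08.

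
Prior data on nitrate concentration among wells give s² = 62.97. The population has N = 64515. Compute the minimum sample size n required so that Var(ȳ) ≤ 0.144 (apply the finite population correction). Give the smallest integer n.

Without fpc, n₀ = s²/D = 62.97/0.144 = 437.2917.
With fpc, (1 − n/N)·s²/n ≤ D requires n ≥ n₀/(1 + n₀/N) = 437.2917/(1 + 437.2917/64515) = 434.3476.
Rounding up, n = 435.

435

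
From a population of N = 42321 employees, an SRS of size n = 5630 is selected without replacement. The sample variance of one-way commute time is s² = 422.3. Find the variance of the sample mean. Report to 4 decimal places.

Under SRS without replacement, Var(ȳ) = (1 − f)·s²/n with f = n/N = 5630/42321 = 0.13303088.
Var(ȳ) = (1 − 0.13303088)·422.3/5630 = 0.86696912·0.075008881 = 0.065030383.

0.0650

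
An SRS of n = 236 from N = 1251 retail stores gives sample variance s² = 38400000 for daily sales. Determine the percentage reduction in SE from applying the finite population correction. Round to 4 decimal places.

f = n/N = 236/1251 = 0.18864908.
SE_no-fpc = √(s²/n) = 403.37559; SE_fpc = √((1−f)s²/n) = 363.34064.
Ratio = √(1−f) = 0.90075020. Reduction = 100·(1 − 0.90075020) = 9.9250%.

9.9250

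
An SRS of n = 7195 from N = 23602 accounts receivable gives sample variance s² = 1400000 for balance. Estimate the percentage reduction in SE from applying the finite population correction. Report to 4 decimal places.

16.6242

f = n/N = 7195/23602 = 0.30484705.
SE_no-fpc = √(s²/n) = 13.949178; SE_fpc = √((1−f)s²/n) = 11.630243.
Ratio = √(1−f) = 0.83375833. Reduction = 100·(1 − 0.83375833) = 16.6242%.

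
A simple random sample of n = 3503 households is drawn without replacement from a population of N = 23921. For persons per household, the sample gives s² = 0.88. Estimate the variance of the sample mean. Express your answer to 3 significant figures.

Under SRS without replacement, Var(ȳ) = (1 − f)·s²/n with f = n/N = 3503/23921 = 0.14644037.
Var(ȳ) = (1 − 0.14644037)·0.88/3503 = 0.85355963·2.5121325 × 10^-4 = 2.1442549 × 10^-4.

2.14 × 10^-4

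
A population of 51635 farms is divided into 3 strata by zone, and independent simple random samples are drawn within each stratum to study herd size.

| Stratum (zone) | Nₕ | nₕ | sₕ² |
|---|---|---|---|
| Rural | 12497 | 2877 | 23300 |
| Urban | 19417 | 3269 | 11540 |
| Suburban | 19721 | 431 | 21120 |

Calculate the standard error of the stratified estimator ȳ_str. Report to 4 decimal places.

2.7879

Var(ȳ_str) = Σₕ Wₕ²(1 − fₕ)sₕ²/nₕ with Wₕ = Nₕ/N, N = 51635.
Rural: Wₕ = 0.24202576; term = 0.24202576²·(1 − 0.23021525)·23300/2877 = 0.36518131.
Urban: Wₕ = 0.37604338; term = 0.37604338²·(1 − 0.16835762)·11540/3269 = 0.41514843.
Suburban: Wₕ = 0.38193086; term = 0.38193086²·(1 − 0.02185488)·21120/431 = 6.9918072.
Sum = 7.7721369.
SE = √(7.7721369) = 2.7879.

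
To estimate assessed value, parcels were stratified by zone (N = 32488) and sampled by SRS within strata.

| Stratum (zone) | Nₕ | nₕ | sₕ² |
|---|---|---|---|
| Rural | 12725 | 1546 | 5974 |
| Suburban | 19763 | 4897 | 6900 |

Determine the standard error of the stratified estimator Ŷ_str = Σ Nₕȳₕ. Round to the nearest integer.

Var(Ŷ_str) = Σₕ Nₕ²(1 − fₕ)sₕ²/nₕ.
Rural: 12725²·(1 − 1546/12725)·5974/1546 = 5.4968828 × 10^8.
Suburban: 19763²·(1 − 4897/19763)·6900/4897 = 4.1396725 × 10^8.
Sum = 9.6365553 × 10^8.
SE = √(9.6365553 × 10^8) = 31043.

31043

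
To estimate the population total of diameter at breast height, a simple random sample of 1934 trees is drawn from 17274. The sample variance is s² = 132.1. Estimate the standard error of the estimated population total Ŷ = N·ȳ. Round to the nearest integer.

Var(Ŷ) = N²·Var(ȳ) = N²·(1 − n/N)·s²/n.
f = 1934/17274 = 0.11196017; Var(ȳ) = 0.88803983·132.1/1934 = 0.060656702.
Var(Ŷ) = 17274² · 0.060656702 = 1.8099419 × 10^7.
SE(Ŷ) = √(1.8099419 × 10^7) = 4254.

4254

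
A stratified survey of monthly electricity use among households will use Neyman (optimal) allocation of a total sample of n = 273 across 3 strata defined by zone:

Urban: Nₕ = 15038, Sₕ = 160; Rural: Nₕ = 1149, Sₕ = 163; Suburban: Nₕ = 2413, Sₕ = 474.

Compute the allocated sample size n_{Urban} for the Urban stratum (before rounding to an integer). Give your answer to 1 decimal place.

175.8

Neyman allocation: nₕ = n·NₕSₕ / Σⱼ NⱼSⱼ.
Σ NⱼSⱼ = 15038·160 + 1149·163 + 2413·474 = 3.737129 × 10^6.
n_{Urban} = 273·15038·160 / (3.737129 × 10^6) = 175.8.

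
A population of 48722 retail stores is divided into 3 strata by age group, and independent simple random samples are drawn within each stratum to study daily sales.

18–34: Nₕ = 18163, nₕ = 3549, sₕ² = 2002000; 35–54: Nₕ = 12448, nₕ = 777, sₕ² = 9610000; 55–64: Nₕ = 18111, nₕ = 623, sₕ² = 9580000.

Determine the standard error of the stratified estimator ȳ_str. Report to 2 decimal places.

53.59

Var(ȳ_str) = Σₕ Wₕ²(1 − fₕ)sₕ²/nₕ with Wₕ = Nₕ/N, N = 48722.
18–34: Wₕ = 0.37278847; term = 0.37278847²·(1 − 0.19539724)·2002000/3549 = 63.076058.
35–54: Wₕ = 0.25549033; term = 0.25549033²·(1 − 0.06241967)·9610000/777 = 756.93712.
55–64: Wₕ = 0.37172119; term = 0.37172119²·(1 − 0.03439898)·9580000/623 = 2051.6809.
Sum = 2871.6941.
SE = √(2871.6941) = 53.59.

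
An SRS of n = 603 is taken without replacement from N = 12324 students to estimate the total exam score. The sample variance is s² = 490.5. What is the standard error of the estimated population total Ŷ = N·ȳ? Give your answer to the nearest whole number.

Var(Ŷ) = N²·Var(ȳ) = N²·(1 − n/N)·s²/n.
f = 603/12324 = 0.04892892; Var(ȳ) = 0.95107108·490.5/603 = 0.77363245.
Var(Ŷ) = 12324² · 0.77363245 = 1.1750005 × 10^8.
SE(Ŷ) = √(1.1750005 × 10^8) = 10840.

10840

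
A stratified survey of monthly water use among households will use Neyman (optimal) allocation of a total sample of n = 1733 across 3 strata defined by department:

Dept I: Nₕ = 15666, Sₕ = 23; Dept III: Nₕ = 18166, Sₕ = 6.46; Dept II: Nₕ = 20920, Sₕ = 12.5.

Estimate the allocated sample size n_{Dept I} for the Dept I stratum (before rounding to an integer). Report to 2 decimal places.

844.77

Neyman allocation: nₕ = n·NₕSₕ / Σⱼ NⱼSⱼ.
Σ NⱼSⱼ = 15666·23 + 18166·6.46 + 20920·12.5 = 739170.36.
n_{Dept I} = 1733·15666·23 / 739170.36 = 844.77.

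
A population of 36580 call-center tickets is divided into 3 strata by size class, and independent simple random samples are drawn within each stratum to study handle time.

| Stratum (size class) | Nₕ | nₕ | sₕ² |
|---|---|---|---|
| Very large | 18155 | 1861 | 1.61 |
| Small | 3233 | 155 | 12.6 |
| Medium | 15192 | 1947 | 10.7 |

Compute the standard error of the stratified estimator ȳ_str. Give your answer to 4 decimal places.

Var(ȳ_str) = Σₕ Wₕ²(1 − fₕ)sₕ²/nₕ with Wₕ = Nₕ/N, N = 36580.
Very large: Wₕ = 0.49630946; term = 0.49630946²·(1 − 0.10250620)·1.61/1861 = 1.9125644 × 10^-4.
Small: Wₕ = 0.08838163; term = 0.08838163²·(1 − 0.04794309)·12.6/155 = 6.0454101 × 10^-4.
Medium: Wₕ = 0.41530891; term = 0.41530891²·(1 − 0.12815956)·10.7/1947 = 8.2641338 × 10^-4.
Sum = 0.0016222108.
SE = √(0.0016222108) = 0.0403.

0.0403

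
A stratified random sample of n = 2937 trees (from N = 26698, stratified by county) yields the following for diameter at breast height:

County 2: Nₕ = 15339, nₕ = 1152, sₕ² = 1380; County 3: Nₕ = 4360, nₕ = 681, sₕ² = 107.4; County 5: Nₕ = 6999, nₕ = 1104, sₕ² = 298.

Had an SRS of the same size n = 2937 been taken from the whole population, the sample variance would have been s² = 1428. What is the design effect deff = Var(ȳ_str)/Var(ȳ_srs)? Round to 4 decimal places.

0.8895

Var(ȳ_str) = Σ Wₕ²(1−fₕ)sₕ²/nₕ with Wₕ = Nₕ/26698:
  County 2: (15339/26698)²·(1−1152/15339)·1380/1152 = 0.36572678
  County 3: (4360/26698)²·(1−681/4360)·107.4/681 = 0.0035490816
  County 5: (6999/26698)²·(1−1104/6999)·298/1104 = 0.015624623
  → Var(ȳ_str) = 0.38490048.
Var(ȳ_srs) = (1 − 2937/26698)·1428/2937 = 0.43272327.
deff = 0.38490048 / 0.43272327 = 0.8895.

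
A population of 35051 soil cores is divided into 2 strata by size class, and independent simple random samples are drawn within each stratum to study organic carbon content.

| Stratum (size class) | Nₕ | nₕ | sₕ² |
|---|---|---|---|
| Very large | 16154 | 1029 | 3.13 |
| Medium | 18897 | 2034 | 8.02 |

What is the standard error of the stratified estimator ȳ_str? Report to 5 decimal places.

0.04034

Var(ȳ_str) = Σₕ Wₕ²(1 − fₕ)sₕ²/nₕ with Wₕ = Nₕ/N, N = 35051.
Very large: Wₕ = 0.46087130; term = 0.46087130²·(1 − 0.06369939)·3.13/1029 = 6.0492788 × 10^-4.
Medium: Wₕ = 0.53912870; term = 0.53912870²·(1 − 0.10763613)·8.02/2034 = 0.0010227048.
Sum = 0.0016276327.
SE = √(0.0016276327) = 0.04034.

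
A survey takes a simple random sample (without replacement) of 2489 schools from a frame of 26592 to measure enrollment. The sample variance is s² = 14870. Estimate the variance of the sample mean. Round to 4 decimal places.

Under SRS without replacement, Var(ȳ) = (1 − f)·s²/n with f = n/N = 2489/26592 = 0.09359958.
Var(ȳ) = (1 − 0.09359958)·14870/2489 = 0.90640042·5.9742869 = 5.4150961.

5.4151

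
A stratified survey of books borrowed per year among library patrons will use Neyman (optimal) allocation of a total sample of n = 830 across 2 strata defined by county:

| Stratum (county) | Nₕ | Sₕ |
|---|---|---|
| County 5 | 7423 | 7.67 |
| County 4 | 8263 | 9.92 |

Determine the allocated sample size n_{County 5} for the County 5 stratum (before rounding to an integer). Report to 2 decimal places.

Neyman allocation: nₕ = n·NₕSₕ / Σⱼ NⱼSⱼ.
Σ NⱼSⱼ = 7423·7.67 + 8263·9.92 = 138903.37.
n_{County 5} = 830·7423·7.67 / 138903.37 = 340.20.

340.20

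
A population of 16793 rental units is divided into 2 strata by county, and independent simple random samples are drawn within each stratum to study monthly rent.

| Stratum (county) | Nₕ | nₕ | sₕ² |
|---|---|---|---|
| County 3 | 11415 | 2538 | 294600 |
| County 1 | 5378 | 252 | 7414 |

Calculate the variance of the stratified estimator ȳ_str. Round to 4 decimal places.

44.5847

Var(ȳ_str) = Σₕ Wₕ²(1 − fₕ)sₕ²/nₕ with Wₕ = Nₕ/N, N = 16793.
County 3: Wₕ = 0.67974751; term = 0.67974751²·(1 − 0.22233903)·294600/2538 = 41.708703.
County 1: Wₕ = 0.32025249; term = 0.32025249²·(1 − 0.04685757)·7414/252 = 2.8760396.
Sum = 44.584743.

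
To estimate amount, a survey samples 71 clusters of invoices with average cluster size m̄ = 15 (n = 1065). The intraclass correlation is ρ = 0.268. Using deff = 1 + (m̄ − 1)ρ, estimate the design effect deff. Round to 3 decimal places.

deff = 1 + (15 − 1)·0.268 = 1 + 3.752 = 4.752.

4.752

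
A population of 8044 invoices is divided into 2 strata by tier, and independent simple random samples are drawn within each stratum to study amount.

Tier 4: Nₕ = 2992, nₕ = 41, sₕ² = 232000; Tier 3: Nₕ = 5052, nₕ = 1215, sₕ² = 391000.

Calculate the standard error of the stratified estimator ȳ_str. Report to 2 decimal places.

29.47

Var(ȳ_str) = Σₕ Wₕ²(1 − fₕ)sₕ²/nₕ with Wₕ = Nₕ/N, N = 8044.
Tier 4: Wₕ = 0.37195425; term = 0.37195425²·(1 − 0.01370321)·232000/41 = 772.13067.
Tier 3: Wₕ = 0.62804575; term = 0.62804575²·(1 − 0.24049881)·391000/1215 = 96.40765.
Sum = 868.53832.
SE = √(868.53832) = 29.47.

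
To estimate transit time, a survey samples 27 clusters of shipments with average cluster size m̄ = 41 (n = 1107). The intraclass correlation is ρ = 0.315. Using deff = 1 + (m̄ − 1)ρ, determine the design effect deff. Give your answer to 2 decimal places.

13.60

deff = 1 + (41 − 1)·0.315 = 1 + 12.6 = 13.6.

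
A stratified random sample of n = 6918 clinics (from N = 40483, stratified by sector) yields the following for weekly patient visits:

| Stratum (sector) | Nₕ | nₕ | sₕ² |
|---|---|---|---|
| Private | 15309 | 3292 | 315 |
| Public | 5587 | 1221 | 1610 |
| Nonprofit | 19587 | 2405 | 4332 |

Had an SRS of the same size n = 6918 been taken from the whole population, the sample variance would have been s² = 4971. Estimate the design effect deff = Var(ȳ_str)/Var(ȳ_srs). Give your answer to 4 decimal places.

Var(ȳ_str) = Σ Wₕ²(1−fₕ)sₕ²/nₕ with Wₕ = Nₕ/40483:
  Private: (15309/40483)²·(1−3292/15309)·315/3292 = 0.010741087
  Public: (5587/40483)²·(1−1221/5587)·1610/1221 = 0.019625794
  Nonprofit: (19587/40483)²·(1−2405/19587)·4332/2405 = 0.36988748
  → Var(ȳ_str) = 0.40025436.
Var(ȳ_srs) = (1 − 6918/40483)·4971/6918 = 0.59576799.
deff = 0.40025436 / 0.59576799 = 0.6718.

0.6718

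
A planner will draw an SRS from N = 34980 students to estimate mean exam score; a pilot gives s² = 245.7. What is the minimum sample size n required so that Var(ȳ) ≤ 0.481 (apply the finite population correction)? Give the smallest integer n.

504

Without fpc, n₀ = s²/D = 245.7/0.481 = 510.8108.
With fpc, (1 − n/N)·s²/n ≤ D requires n ≥ n₀/(1 + n₀/N) = 510.8108/(1 + 510.8108/34980) = 503.4588.
Rounding up, n = 504.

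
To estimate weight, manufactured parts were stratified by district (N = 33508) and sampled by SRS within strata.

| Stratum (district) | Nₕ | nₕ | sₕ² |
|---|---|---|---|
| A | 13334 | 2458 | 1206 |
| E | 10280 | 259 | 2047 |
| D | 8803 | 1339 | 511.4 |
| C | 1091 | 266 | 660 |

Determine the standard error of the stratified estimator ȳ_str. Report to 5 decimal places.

Var(ȳ_str) = Σₕ Wₕ²(1 − fₕ)sₕ²/nₕ with Wₕ = Nₕ/N, N = 33508.
A: Wₕ = 0.39793482; term = 0.39793482²·(1 − 0.18434078)·1206/2458 = 0.063372095.
E: Wₕ = 0.30679241; term = 0.30679241²·(1 − 0.02519455)·2047/259 = 0.72514564.
D: Wₕ = 0.26271338; term = 0.26271338²·(1 − 0.15210724)·511.4/1339 = 0.022350409.
C: Wₕ = 0.03255939; term = 0.03255939²·(1 − 0.24381302)·660/266 = 0.0019890421.
Sum = 0.81285719.
SE = √(0.81285719) = 0.90159.

0.90159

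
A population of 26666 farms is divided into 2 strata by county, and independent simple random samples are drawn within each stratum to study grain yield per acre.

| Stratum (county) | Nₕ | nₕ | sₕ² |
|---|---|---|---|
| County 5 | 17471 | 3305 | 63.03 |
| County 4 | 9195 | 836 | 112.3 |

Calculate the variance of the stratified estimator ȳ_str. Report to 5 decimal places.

Var(ȳ_str) = Σₕ Wₕ²(1 − fₕ)sₕ²/nₕ with Wₕ = Nₕ/N, N = 26666.
County 5: Wₕ = 0.65517888; term = 0.65517888²·(1 − 0.18917063)·63.03/3305 = 0.0066378142.
County 4: Wₕ = 0.34482112; term = 0.34482112²·(1 − 0.09091898)·112.3/836 = 0.014519905.
Sum = 0.021157719.

0.02116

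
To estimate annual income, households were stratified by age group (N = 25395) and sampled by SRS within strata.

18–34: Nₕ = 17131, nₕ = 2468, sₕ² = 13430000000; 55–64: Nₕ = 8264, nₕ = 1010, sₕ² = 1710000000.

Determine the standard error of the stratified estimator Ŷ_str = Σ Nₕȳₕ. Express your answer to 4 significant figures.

Var(Ŷ_str) = Σₕ Nₕ²(1 − fₕ)sₕ²/nₕ.
18–34: 17131²·(1 − 2468/17131)·13430000000/2468 = 1.3668989 × 10^15.
55–64: 8264²·(1 − 1010/8264)·1710000000/1010 = 1.0149452 × 10^14.
Sum = 1.4683934 × 10^15.
SE = √(1.4683934 × 10^15) = 3.832 × 10^7.

3.832 × 10^7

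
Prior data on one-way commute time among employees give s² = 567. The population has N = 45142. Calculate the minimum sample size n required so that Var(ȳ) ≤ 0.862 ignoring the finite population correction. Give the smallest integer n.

658

Without fpc, n₀ = s²/D = 567/0.862 = 657.7726.
Rounding up, n = 658.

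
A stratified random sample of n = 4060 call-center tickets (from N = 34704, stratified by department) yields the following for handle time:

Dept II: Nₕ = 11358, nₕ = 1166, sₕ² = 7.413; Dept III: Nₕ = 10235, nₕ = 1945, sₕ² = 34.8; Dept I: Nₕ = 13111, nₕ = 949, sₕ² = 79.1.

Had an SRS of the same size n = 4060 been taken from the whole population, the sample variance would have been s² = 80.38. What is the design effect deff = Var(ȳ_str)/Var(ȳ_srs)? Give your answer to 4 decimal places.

0.7383

Var(ȳ_str) = Σ Wₕ²(1−fₕ)sₕ²/nₕ with Wₕ = Nₕ/34704:
  Dept II: (11358/34704)²·(1−1166/11358)·7.413/1166 = 6.1107942 × 10^-4
  Dept III: (10235/34704)²·(1−1945/10235)·34.8/1945 = 0.0012605003
  Dept I: (13111/34704)²·(1−949/13111)·79.1/949 = 0.0110355
  → Var(ȳ_str) = 0.01290708.
Var(ȳ_srs) = (1 − 4060/34704)·80.38/4060 = 0.01748187.
deff = 0.01290708 / 0.01748187 = 0.7383.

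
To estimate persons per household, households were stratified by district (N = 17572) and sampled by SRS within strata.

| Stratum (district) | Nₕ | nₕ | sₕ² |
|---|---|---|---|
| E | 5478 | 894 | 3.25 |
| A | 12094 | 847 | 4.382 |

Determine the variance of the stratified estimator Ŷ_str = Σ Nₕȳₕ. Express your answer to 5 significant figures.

Var(Ŷ_str) = Σₕ Nₕ²(1 − fₕ)sₕ²/nₕ.
E: 5478²·(1 − 894/5478)·3.25/894 = 91287.745.
A: 12094²·(1 − 847/12094)·4.382/847 = 703713.08.
Sum = 795000.83.

795000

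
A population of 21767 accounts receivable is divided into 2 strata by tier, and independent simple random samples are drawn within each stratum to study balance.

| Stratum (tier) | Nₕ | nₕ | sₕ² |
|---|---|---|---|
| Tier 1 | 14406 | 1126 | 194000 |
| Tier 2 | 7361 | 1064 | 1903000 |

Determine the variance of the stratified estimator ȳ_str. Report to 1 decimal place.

244.5

Var(ȳ_str) = Σₕ Wₕ²(1 − fₕ)sₕ²/nₕ with Wₕ = Nₕ/N, N = 21767.
Tier 1: Wₕ = 0.66182754; term = 0.66182754²·(1 − 0.07816188)·194000/1126 = 69.567704.
Tier 2: Wₕ = 0.33817246; term = 0.33817246²·(1 − 0.14454558)·1903000/1064 = 174.97279.
Sum = 244.54049.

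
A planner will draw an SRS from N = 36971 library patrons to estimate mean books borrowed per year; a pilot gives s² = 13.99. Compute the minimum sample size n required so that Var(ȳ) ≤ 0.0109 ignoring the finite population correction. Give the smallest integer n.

1284

Without fpc, n₀ = s²/D = 13.99/0.0109 = 1283.4862.
Rounding up, n = 1284.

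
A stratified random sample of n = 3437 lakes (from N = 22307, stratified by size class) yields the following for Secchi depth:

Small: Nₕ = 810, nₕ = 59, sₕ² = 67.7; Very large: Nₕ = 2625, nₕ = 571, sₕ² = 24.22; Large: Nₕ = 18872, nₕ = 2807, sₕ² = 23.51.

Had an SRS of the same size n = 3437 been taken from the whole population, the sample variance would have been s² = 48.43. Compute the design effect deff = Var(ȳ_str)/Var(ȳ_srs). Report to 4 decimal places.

0.5844

Var(ȳ_str) = Σ Wₕ²(1−fₕ)sₕ²/nₕ with Wₕ = Nₕ/22307:
  Small: (810/22307)²·(1−59/810)·67.7/59 = 0.0014027468
  Very large: (2625/22307)²·(1−571/2625)·24.22/571 = 4.5960574 × 10^-4
  Large: (18872/22307)²·(1−2807/18872)·23.51/2807 = 0.0051030114
  → Var(ȳ_str) = 0.0069653639.
Var(ȳ_srs) = (1 − 3437/22307)·48.43/3437 = 0.011919709.
deff = 0.0069653639 / 0.011919709 = 0.5844.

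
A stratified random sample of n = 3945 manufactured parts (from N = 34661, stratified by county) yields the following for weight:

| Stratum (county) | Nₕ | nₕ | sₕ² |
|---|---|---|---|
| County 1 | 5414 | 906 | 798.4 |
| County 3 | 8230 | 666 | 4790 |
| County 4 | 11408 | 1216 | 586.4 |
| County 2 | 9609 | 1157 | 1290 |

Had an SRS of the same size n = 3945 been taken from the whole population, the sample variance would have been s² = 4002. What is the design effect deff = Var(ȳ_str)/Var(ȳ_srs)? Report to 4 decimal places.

Var(ȳ_str) = Σ Wₕ²(1−fₕ)sₕ²/nₕ with Wₕ = Nₕ/34661:
  County 1: (5414/34661)²·(1−906/5414)·798.4/906 = 0.017902444
  County 3: (8230/34661)²·(1−666/8230)·4790/666 = 0.37267517
  County 4: (11408/34661)²·(1−1216/11408)·586.4/1216 = 0.046671003
  County 2: (9609/34661)²·(1−1157/9609)·1290/1157 = 0.075372315
  → Var(ȳ_str) = 0.51262093.
Var(ȳ_srs) = (1 − 3945/34661)·4002/3945 = 0.89898749.
deff = 0.51262093 / 0.89898749 = 0.5702.

0.5702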